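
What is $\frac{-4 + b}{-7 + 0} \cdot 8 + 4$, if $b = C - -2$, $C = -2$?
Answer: $\frac{60}{7} \approx 8.5714$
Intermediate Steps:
$b = 0$ ($b = -2 - -2 = -2 + 2 = 0$)
$\frac{-4 + b}{-7 + 0} \cdot 8 + 4 = \frac{-4 + 0}{-7 + 0} \cdot 8 + 4 = - \frac{4}{-7} \cdot 8 + 4 = \left(-4\right) \left(- \frac{1}{7}\right) 8 + 4 = \frac{4}{7} \cdot 8 + 4 = \frac{32}{7} + 4 = \frac{60}{7}$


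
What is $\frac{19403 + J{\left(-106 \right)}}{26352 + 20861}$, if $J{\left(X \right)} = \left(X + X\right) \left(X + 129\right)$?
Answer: $\frac{14527}{47213} \approx 0.30769$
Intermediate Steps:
$J{\left(X \right)} = 2 X \left(129 + X\right)$
$\frac{19403 + J{\left(-106 \right)}}{26352 + 20861} = \frac{19403 + 2 \left(-106\right) \left(129 - 106\right)}{26352 + 20861} = \frac{19403 + 2 \left(-106\right) 23}{47213} = \left(19403 - 4876\right) \frac{1}{47213} = 14527 \cdot \frac{1}{47213} = \frac{14527}{47213}$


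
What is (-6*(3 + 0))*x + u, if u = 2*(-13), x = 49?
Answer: -908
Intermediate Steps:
u = -26
(-6*(3 + 0))*x + u = -6*(3 + 0)*49 - 26 = -6*3*49 - 26 = -18*49 - 26 = -882 - 26 = -908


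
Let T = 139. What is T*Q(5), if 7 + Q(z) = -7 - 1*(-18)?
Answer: 556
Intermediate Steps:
Q(z) = 4 (Q(z) = -7 + (-7 - 1*(-18)) = -7 + (-7 + 18) = -7 + 11 = 4)
T*Q(5) = 139*4 = 556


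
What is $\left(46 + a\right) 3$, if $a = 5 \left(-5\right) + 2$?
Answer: $69$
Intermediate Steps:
$a = -23$ ($a = -25 + 2 = -23$)
$\left(46 + a\right) 3 = \left(46 - 23\right) 3 = 23 \cdot 3 = 69$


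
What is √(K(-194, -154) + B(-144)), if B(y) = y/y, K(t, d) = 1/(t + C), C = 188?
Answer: √30/6 ≈ 0.91287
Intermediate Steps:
K(t, d) = 1/(188 + t) (K(t, d) = 1/(t + 188) = 1/(188 + t))
B(y) = 1
√(K(-194, -154) + B(-144)) = √(1/(188 - 194) + 1) = √(1/(-6) + 1) = √(-⅙ + 1) = √(⅚) = √30/6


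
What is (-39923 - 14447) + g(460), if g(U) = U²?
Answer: 157230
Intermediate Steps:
(-39923 - 14447) + g(460) = (-39923 - 14447) + 460² = -54370 + 211600 = 157230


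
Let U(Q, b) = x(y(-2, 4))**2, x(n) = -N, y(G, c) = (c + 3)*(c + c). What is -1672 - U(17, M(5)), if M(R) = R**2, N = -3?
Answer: -1681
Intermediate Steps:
y(G, c) = 2*c*(3 + c) (y(G, c) = (3 + c)*(2*c) = 2*c*(3 + c))
x(n) = 3 (x(n) = -1*(-3) = 3)
U(Q, b) = 9 (U(Q, b) = 3**2 = 9)
-1672 - U(17, M(5)) = -1672 - 1*9 = -1672 - 9 = -1681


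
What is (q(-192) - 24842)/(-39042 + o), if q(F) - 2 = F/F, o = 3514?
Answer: 24839/35528 ≈ 0.69914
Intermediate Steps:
q(F) = 3 (q(F) = 2 + F/F = 2 + 1 = 3)
(q(-192) - 24842)/(-39042 + o) = (3 - 24842)/(-39042 + 3514) = -24839/(-35528) = -24839*(-1/35528) = 24839/35528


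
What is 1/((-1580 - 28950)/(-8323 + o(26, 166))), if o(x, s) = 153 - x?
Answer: 4098/15265 ≈ 0.26846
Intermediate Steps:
1/((-1580 - 28950)/(-8323 + o(26, 166))) = 1/((-1580 - 28950)/(-8323 + (153 - 1*26))) = 1/(-30530/(-8323 + (153 - 26))) = 1/(-30530/(-8323 + 127)) = 1/(-30530/(-8196)) = 1/(-30530*(-1/8196)) = 1/(15265/4098) = 4098/15265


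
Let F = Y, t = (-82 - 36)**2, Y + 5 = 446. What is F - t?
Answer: -13483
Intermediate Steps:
Y = 441 (Y = -5 + 446 = 441)
t = 13924 (t = (-118)**2 = 13924)
F = 441
F - t = 441 - 1*13924 = 441 - 13924 = -13483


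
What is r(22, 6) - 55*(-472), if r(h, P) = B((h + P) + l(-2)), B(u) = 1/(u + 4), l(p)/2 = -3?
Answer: 674961/26 ≈ 25960.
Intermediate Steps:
l(p) = -6 (l(p) = 2*(-3) = -6)
B(u) = 1/(4 + u)
r(h, P) = 1/(-2 + P + h) (r(h, P) = 1/(4 + ((h + P) - 6)) = 1/(4 + ((P + h) - 6)) = 1/(4 + (-6 + P + h)) = 1/(-2 + P + h))
r(22, 6) - 55*(-472) = 1/(-2 + 6 + 22) - 55*(-472) = 1/26 + 25960 = 674961/26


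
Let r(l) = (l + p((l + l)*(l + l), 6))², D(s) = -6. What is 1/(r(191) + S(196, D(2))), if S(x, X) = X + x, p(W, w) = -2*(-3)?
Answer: 1/38999 ≈ 2.5642e-5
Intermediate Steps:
p(W, w) = 6
r(l) = (6 + l)² (r(l) = (l + 6)² = (6 + l)²)
1/(r(191) + S(196, D(2))) = 1/((6 + 191)² + (-6 + 196)) = 1/(197² + 190) = 1/(38809 + 190) = 1/38999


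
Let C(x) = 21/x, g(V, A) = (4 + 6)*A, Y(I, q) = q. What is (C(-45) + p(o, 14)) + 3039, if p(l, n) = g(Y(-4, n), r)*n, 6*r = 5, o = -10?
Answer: 15776/5 ≈ 3155.2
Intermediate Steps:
r = 5/6 (r = (1/6)*5 = 5/6 ≈ 0.83333)
g(V, A) = 10*A
p(l, n) = 25*n/3 (p(l, n) = (10*(5/6))*n = 25*n/3)
(C(-45) + p(o, 14)) + 3039 = (21/(-45) + (25/3)*14) + 3039 = (21*(-1/45) + 350/3) + 3039 = (-7/15 + 350/3) + 3039 = 581/5 + 3039 = 15776/5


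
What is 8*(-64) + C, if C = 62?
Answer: -450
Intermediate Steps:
8*(-64) + C = 8*(-64) + 62 = -512 + 62 = -450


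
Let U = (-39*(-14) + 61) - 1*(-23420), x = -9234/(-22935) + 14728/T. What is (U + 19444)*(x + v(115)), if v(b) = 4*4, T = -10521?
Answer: 7493883703694/11490435 ≈ 6.5218e+5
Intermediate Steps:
v(b) = 16
x = -11458846/11490435 (x = -9234/(-22935) + 14728/(-10521) = -9234*(-1/22935) + 14728*(-1/10521) = 3078/7645 - 2104/1503 = -11458846/11490435 ≈ -0.99725)
U = 24027 (U = (546 + 61) + 23420 = 607 + 23420 = 24027)
(U + 19444)*(x + v(115)) = (24027 + 19444)*(-11458846/11490435 + 16) = 43471*(172388114/11490435) = 7493883703694/11490435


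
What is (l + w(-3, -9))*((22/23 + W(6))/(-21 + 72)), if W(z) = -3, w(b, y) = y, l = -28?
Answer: 1739/1173 ≈ 1.4825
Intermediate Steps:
(l + w(-3, -9))*((22/23 + W(6))/(-21 + 72)) = (-28 - 9)*((22/23 - 3)/(-21 + 72)) = -37*(22*(1/23) - 3)/51 = -37*(22/23 - 3)/51 = -(-1739)/(23*51) = -37*(-47/1173) = 1739/1173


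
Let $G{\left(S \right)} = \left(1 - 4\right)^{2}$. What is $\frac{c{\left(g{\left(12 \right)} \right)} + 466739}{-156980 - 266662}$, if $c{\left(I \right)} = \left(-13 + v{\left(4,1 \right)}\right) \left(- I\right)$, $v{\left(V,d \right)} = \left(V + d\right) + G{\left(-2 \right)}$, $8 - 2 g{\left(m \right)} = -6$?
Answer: $- \frac{233366}{211821} \approx -1.1017$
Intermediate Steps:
$g{\left(m \right)} = 7$ ($g{\left(m \right)} = 4 - -3 = 4 + 3 = 7$)
$G{\left(S \right)} = 9$ ($G{\left(S \right)} = \left(-3\right)^{2} = 9$)
$v{\left(V,d \right)} = 9 + V + d$ ($v{\left(V,d \right)} = \left(V + d\right) + 9 = 9 + V + d$)
$c{\left(I \right)} = - I$ ($c{\left(I \right)} = \left(-13 + \left(9 + 4 + 1\right)\right) \left(- I\right) = \left(-13 + 14\right) \left(- I\right) = 1 \left(- I\right) = - I$)
$\frac{c{\left(g{\left(12 \right)} \right)} + 466739}{-156980 - 266662} = \frac{\left(-1\right) 7 + 466739}{-156980 - 266662} = \frac{-7 + 466739}{-423642} = 466732 \left(- \frac{1}{423642}\right) = - \frac{233366}{211821}$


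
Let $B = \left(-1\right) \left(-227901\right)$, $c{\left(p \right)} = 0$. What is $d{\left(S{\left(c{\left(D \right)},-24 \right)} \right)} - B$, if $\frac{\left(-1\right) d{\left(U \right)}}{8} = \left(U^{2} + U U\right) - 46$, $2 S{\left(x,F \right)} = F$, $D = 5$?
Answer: $-229837$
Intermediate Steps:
$S{\left(x,F \right)} = \frac{F}{2}$
$d{\left(U \right)} = 368 - 16 U^{2}$ ($d{\left(U \right)} = - 8 \left(\left(U^{2} + U U\right) - 46\right) = - 8 \left(\left(U^{2} + U^{2}\right) - 46\right) = - 8 \left(2 U^{2} - 46\right) = - 8 \left(-46 + 2 U^{2}\right) = 368 - 16 U^{2}$)
$B = 227901$
$d{\left(S{\left(c{\left(D \right)},-24 \right)} \right)} - B = \left(368 - 16 \left(\frac{1}{2} \left(-24\right)\right)^{2}\right) - 227901 = \left(368 - 16 \left(-12\right)^{2}\right) - 227901 = \left(368 - 2304\right) - 227901 = -1936 - 227901 = -229837$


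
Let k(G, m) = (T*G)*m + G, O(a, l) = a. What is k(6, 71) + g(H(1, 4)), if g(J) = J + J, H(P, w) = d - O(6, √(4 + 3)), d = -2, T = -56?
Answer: -23866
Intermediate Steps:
k(G, m) = G - 56*G*m (k(G, m) = (-56*G)*m + G = -56*G*m + G = G - 56*G*m)
H(P, w) = -8 (H(P, w) = -2 - 1*6 = -2 - 6 = -8)
g(J) = 2*J
k(6, 71) + g(H(1, 4)) = 6*(1 - 56*71) + 2*(-8) = 6*(1 - 3976) - 16 = 6*(-3975) - 16 = -23850 - 16 = -23866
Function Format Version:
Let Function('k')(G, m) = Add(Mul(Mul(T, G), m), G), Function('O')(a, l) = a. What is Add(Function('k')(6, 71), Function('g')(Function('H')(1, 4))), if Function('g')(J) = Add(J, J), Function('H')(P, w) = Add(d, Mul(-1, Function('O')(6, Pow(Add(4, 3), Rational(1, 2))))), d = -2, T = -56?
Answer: -23866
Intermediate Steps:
Function('k')(G, m) = Add(G, Mul(-56, G, m)) (Function('k')(G, m) = Add(Mul(Mul(-56, G), m), G) = Add(Mul(-56, G, m), G) = Add(G, Mul(-56, G, m)))
Function('H')(P, w) = -8 (Function('H')(P, w) = Add(-2, Mul(-1, 6)) = Add(-2, -6) = -8)
Function('g')(J) = Mul(2, J)
Add(Function('k')(6, 71), Function('g')(Function('H')(1, 4))) = Add(Mul(6, Add(1, Mul(-56, 71))), Mul(2, -8)) = Add(Mul(6, Add(1, -3976)), -16) = Add(Mul(6, -3975), -16) = Add(-23850, -16) = -23866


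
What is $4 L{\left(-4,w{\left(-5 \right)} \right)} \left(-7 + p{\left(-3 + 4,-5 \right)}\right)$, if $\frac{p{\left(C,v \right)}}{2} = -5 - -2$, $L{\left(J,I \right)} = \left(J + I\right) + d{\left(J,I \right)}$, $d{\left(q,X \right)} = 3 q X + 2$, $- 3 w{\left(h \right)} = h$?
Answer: $\frac{3172}{3} \approx 1057.3$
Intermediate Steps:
$w{\left(h \right)} = - \frac{h}{3}$
$d{\left(q,X \right)} = 2 + 3 X q$ ($d{\left(q,X \right)} = 3 X q + 2 = 2 + 3 X q$)
$L{\left(J,I \right)} = 2 + I + J + 3 I J$ ($L{\left(J,I \right)} = \left(J + I\right) + \left(2 + 3 I J\right) = \left(I + J\right) + \left(2 + 3 I J\right) = 2 + I + J + 3 I J$)
$p{\left(C,v \right)} = -6$ ($p{\left(C,v \right)} = 2 \left(-5 - -2\right) = 2 \left(-5 + 2\right) = 2 \left(-3\right) = -6$)
$4 L{\left(-4,w{\left(-5 \right)} \right)} \left(-7 + p{\left(-3 + 4,-5 \right)}\right) = 4 \left(2 - - \frac{5}{3} - 4 + 3 \left(\left(- \frac{1}{3}\right) \left(-5\right)\right) \left(-4\right)\right) \left(-7 - 6\right) = 4 \left(2 + \frac{5}{3} - 4 + 3 \cdot \frac{5}{3} \left(-4\right)\right) \left(-13\right) = 4 \left(2 + \frac{5}{3} - 4 - 20\right) \left(-13\right) = 4 \left(- \frac{61}{3}\right) \left(-13\right) = \left(- \frac{244}{3}\right) \left(-13\right) = \frac{3172}{3}$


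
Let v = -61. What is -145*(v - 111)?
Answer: 24940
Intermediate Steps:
-145*(v - 111) = -145*(-61 - 111) = -145*(-172) = 24940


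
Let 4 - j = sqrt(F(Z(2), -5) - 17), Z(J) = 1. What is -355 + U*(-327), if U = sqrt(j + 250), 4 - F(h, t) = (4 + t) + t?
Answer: -355 - 327*sqrt(254 - I*sqrt(7)) ≈ -5566.6 + 27.142*I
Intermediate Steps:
F(h, t) = -2*t (F(h, t) = 4 - ((4 + t) + t) = 4 - (4 + 2*t) = 4 + (-4 - 2*t) = -2*t)
j = 4 - I*sqrt(7) (j = 4 - sqrt(-2*(-5) - 17) = 4 - sqrt(10 - 17) = 4 - sqrt(-7) = 4 - I*sqrt(7) ≈ 4.0 - 2.6458*I)
U = sqrt(254 - I*sqrt(7)) (U = sqrt((4 - I*sqrt(7)) + 250) = sqrt(254 - I*sqrt(7)) ≈ 15.938 - 0.083*I)
-355 + U*(-327) = -355 + sqrt(254 - I*sqrt(7))*(-327) = -355 - 327*sqrt(254 - I*sqrt(7))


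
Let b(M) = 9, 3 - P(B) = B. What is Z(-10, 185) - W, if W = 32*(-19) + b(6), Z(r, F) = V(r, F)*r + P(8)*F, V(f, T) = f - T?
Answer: 1624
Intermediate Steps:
P(B) = 3 - B
Z(r, F) = -5*F + r*(r - F) (Z(r, F) = (r - F)*r + (3 - 1*8)*F = r*(r - F) + (3 - 8)*F = r*(r - F) - 5*F = -5*F + r*(r - F))
W = -599 (W = 32*(-19) + 9 = -608 + 9 = -599)
Z(-10, 185) - W = (-5*185 - 1*(-10)*(185 - 1*(-10))) - 1*(-599) = (-925 - 1*(-10)*(185 + 10)) + 599 = (-925 - 1*(-10)*195) + 599 = (-925 + 1950) + 599 = 1025 + 599 = 1624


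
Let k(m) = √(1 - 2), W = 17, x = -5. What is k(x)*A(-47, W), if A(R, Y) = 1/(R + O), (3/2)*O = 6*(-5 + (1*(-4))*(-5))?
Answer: I/13 ≈ 0.076923*I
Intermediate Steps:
O = 60 (O = 2*(6*(-5 + (1*(-4))*(-5)))/3 = 2*(6*(-5 - 4*(-5)))/3 = 2*(6*(-5 + 20))/3 = 2*(6*15)/3 = (⅔)*90 = 60)
A(R, Y) = 1/(60 + R) (A(R, Y) = 1/(R + 60) = 1/(60 + R))
k(m) = I (k(m) = √(-1) = I)
k(x)*A(-47, W) = I/(60 - 47) = I/13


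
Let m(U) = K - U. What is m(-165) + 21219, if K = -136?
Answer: 21248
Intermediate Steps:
m(U) = -136 - U
m(-165) + 21219 = (-136 - 1*(-165)) + 21219 = (-136 + 165) + 21219 = 29 + 21219 = 21248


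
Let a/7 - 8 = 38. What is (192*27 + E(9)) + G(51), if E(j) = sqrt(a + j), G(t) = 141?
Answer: 5325 + sqrt(331) ≈ 5343.2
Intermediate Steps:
a = 322 (a = 56 + 7*38 = 56 + 266 = 322)
E(j) = sqrt(322 + j)
(192*27 + E(9)) + G(51) = (192*27 + sqrt(322 + 9)) + 141 = (5184 + sqrt(331)) + 141 = 5325 + sqrt(331)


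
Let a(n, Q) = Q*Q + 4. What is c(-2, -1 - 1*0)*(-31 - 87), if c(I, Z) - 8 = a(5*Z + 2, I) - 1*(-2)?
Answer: -2124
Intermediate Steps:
a(n, Q) = 4 + Q² (a(n, Q) = Q² + 4 = 4 + Q²)
c(I, Z) = 14 + I² (c(I, Z) = 8 + ((4 + I²) - 1*(-2)) = 8 + ((4 + I²) + 2) = 8 + (6 + I²) = 14 + I²)
c(-2, -1 - 1*0)*(-31 - 87) = (14 + (-2)²)*(-31 - 87) = (14 + 4)*(-118) = 18*(-118) = -2124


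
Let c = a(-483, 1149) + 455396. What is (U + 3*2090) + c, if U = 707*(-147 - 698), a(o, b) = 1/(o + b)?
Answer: -90408833/666 ≈ -1.3575e+5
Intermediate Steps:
a(o, b) = 1/(b + o)
c = 303293737/666 (c = 1/(1149 - 483) + 455396 = 1/666 + 455396 = 303293737/666 ≈ 4.5540e+5)
U = -597415 (U = 707*(-845) = -597415)
(U + 3*2090) + c = (-597415 + 3*2090) + 303293737/666 = (-597415 + 6270) + 303293737/666 = -591145 + 303293737/666 = -90408833/666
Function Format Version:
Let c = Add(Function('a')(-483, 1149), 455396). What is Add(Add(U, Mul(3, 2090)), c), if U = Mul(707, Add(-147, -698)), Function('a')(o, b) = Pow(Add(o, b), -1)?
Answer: Rational(-90408833, 666) ≈ -1.3575e+5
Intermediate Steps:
Function('a')(o, b) = Pow(Add(b, o), -1)
c = Rational(303293737, 666) (c = Add(Pow(Add(1149, -483), -1), 455396) = Add(Pow(666, -1), 455396) = Add(Rational(1, 666), 455396) = Rational(303293737, 666) ≈ 4.5540e+5)
U = -597415 (U = Mul(707, -845) = -597415)
Add(Add(U, Mul(3, 2090)), c) = Add(Add(-597415, Mul(3, 2090)), Rational(303293737, 666)) = Add(Add(-597415, 6270), Rational(303293737, 666)) = Add(-591145, Rational(303293737, 666)) = Rational(-90408833, 666)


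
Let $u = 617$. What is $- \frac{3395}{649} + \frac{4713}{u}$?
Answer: $\frac{964022}{400433} \approx 2.4074$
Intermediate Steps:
$- \frac{3395}{649} + \frac{4713}{u} = - \frac{3395}{649} + \frac{4713}{617} = \frac{964022}{400433}$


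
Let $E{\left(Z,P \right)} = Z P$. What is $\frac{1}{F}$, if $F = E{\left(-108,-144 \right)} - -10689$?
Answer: $\frac{1}{26241} \approx 3.8108 \cdot 10^{-5}$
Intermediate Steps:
$E{\left(Z,P \right)} = P Z$
$F = 26241$ ($F = \left(-144\right) \left(-108\right) - -10689 = 15552 + 10689 = 26241$)
$\frac{1}{F} = \frac{1}{26241}$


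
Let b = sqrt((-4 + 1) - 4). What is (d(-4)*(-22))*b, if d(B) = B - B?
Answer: 0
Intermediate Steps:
d(B) = 0
b = I*sqrt(7) (b = sqrt(-3 - 4) = sqrt(-7) = I*sqrt(7) ≈ 2.6458*I)
(d(-4)*(-22))*b = (0*(-22))*(I*sqrt(7)) = 0*(I*sqrt(7)) = 0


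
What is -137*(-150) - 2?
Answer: 20548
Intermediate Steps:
-137*(-150) - 2 = 20550 - 2 = 20548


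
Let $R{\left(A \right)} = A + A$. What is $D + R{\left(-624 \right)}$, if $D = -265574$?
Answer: $-266822$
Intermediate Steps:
$R{\left(A \right)} = 2 A$
$D + R{\left(-624 \right)} = -265574 + 2 \left(-624\right) = -265574 - 1248 = -266822$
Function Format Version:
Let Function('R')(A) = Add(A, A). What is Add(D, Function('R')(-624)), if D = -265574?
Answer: -266822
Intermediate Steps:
Function('R')(A) = Mul(2, A)
Add(D, Function('R')(-624)) = Add(-265574, Mul(2, -624)) = Add(-265574, -1248) = -266822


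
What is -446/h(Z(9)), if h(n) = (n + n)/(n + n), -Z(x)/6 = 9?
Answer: -446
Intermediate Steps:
Z(x) = -54 (Z(x) = -6*9 = -54)
h(n) = 1 (h(n) = (2*n)/((2*n)) = (2*n)*(1/(2*n)) = 1)
-446/h(Z(9)) = -446/1 = -446*1 = -446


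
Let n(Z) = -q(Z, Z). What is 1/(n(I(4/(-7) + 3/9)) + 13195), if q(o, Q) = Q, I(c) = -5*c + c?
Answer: 21/277075 ≈ 7.5792e-5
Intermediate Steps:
I(c) = -4*c
n(Z) = -Z
1/(n(I(4/(-7) + 3/9)) + 13195) = 1/(-(-4)*(4/(-7) + 3/9) + 13195) = 1/(-(-4)*(4*(-1/7) + 3*(1/9)) + 13195) = 1/(-(-4)*(-4/7 + 1/3) + 13195) = 1/(-(-4)*(-5)/21 + 13195) = 1/(-1*20/21 + 13195) = 1/(-20/21 + 13195) = 1/(277075/21) = 21/277075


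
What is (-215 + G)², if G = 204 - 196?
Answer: 42849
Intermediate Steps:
G = 8
(-215 + G)² = (-215 + 8)² = (-207)² = 42849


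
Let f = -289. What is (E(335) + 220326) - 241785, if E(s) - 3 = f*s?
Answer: -118271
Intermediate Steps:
E(s) = 3 - 289*s
(E(335) + 220326) - 241785 = ((3 - 289*335) + 220326) - 241785 = ((3 - 96815) + 220326) - 241785 = (-96812 + 220326) - 241785 = 123514 - 241785 = -118271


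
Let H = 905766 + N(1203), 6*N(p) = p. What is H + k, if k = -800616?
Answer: 210701/2 ≈ 1.0535e+5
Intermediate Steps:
N(p) = p/6
H = 1811933/2 (H = 905766 + (1/6)*1203 = 905766 + 401/2 = 1811933/2 ≈ 9.0597e+5)
H + k = 1811933/2 - 800616 = 210701/2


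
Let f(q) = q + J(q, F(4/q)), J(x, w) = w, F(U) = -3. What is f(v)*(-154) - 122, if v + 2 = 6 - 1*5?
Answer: 494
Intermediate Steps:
v = -1 (v = -2 + (6 - 1*5) = -2 + (6 - 5) = -2 + 1 = -1)
f(q) = -3 + q (f(q) = q - 3 = -3 + q)
f(v)*(-154) - 122 = (-3 - 1)*(-154) - 122 = -4*(-154) - 122 = 616 - 122 = 494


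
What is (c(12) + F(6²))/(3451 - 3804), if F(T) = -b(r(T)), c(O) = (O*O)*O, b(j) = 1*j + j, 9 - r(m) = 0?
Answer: -1710/353 ≈ -4.8442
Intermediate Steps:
r(m) = 9 (r(m) = 9 - 1*0 = 9 + 0 = 9)
b(j) = 2*j (b(j) = j + j = 2*j)
c(O) = O³ (c(O) = O²*O = O³)
F(T) = -18 (F(T) = -2*9 = -1*18 = -18)
(c(12) + F(6²))/(3451 - 3804) = (12³ - 18)/(3451 - 3804) = (1728 - 18)/(-353) = 1710*(-1/353) = -1710/353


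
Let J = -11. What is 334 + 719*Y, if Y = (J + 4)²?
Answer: 35565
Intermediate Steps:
Y = 49 (Y = (-11 + 4)² = (-7)² = 49)
334 + 719*Y = 334 + 719*49 = 334 + 35231 = 35565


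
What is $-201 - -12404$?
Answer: $12203$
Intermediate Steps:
$-201 - -12404 = -201 + 12404 = 12203$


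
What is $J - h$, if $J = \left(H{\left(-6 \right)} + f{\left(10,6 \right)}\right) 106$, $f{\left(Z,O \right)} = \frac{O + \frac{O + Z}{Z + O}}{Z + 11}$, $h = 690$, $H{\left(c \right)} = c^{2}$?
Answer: $\frac{9484}{3} \approx 3161.3$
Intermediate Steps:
$f{\left(Z,O \right)} = \frac{1 + O}{11 + Z}$ ($f{\left(Z,O \right)} = \frac{O + \frac{O + Z}{O + Z}}{11 + Z} = \frac{O + 1}{11 + Z} = \frac{1 + O}{11 + Z}$)
$J = \frac{11554}{3}$ ($J = \left(\left(-6\right)^{2} + \frac{1 + 6}{11 + 10}\right) 106 = \left(36 + \frac{1}{21} \cdot 7\right) 106 = \left(36 + \frac{1}{3}\right) 106 = \frac{109}{3} \cdot 106 = \frac{11554}{3} \approx 3851.3$)
$J - h = \frac{11554}{3} - 690 = \frac{9484}{3}$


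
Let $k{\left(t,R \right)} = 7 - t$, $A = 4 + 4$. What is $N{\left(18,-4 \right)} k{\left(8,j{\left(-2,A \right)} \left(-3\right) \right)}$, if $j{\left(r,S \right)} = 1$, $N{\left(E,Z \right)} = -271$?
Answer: $271$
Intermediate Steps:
$A = 8$
$N{\left(18,-4 \right)} k{\left(8,j{\left(-2,A \right)} \left(-3\right) \right)} = - 271 \left(7 - 8\right) = \left(-271\right) \left(-1\right) = 271$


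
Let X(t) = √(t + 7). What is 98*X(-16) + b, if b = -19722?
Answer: -19722 + 294*I ≈ -19722.0 + 294.0*I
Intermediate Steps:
X(t) = √(7 + t)
98*X(-16) + b = 98*√(7 - 16) - 19722 = 98*√(-9) - 19722 = 98*(3*I) - 19722 = 294*I - 19722 = -19722 + 294*I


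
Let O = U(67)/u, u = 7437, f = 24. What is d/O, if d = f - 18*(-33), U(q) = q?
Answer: 68598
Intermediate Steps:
O = 1/111 (O = 67/7437 = 67*(1/7437) = 1/111 ≈ 0.0090090)
d = 618 (d = 24 - 18*(-33) = 24 + 594 = 618)
d/O = 618/(1/111) = 618*111 = 68598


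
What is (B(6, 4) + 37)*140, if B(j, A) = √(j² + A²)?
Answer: 5180 + 280*√13 ≈ 6189.6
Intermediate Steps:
B(j, A) = √(A² + j²)
(B(6, 4) + 37)*140 = (√(4² + 6²) + 37)*140 = (√(16 + 36) + 37)*140 = (√52 + 37)*140 = (2*√13 + 37)*140 = (37 + 2*√13)*140 = 5180 + 280*√13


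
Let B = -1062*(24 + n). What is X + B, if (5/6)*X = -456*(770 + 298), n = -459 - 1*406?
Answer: 1543662/5 ≈ 3.0873e+5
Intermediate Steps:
n = -865 (n = -459 - 406 = -865)
B = 893142 (B = -1062*(24 - 865) = -1062*(-841) = 893142)
X = -2922048/5 (X = 6*(-456*(770 + 298))/5 = 6*(-456*1068)/5 = (6/5)*(-487008) = -2922048/5 ≈ -5.8441e+5)
X + B = -2922048/5 + 893142 = 1543662/5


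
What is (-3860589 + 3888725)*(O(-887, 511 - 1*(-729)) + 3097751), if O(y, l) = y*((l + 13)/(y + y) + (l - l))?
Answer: 87175949340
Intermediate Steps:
O(y, l) = 13/2 + l/2 (O(y, l) = y*((13 + l)/((2*y)) + 0) = y*((13 + l)*(1/(2*y)) + 0) = y*((13 + l)/(2*y) + 0) = y*((13 + l)/(2*y)) = 13/2 + l/2)
(-3860589 + 3888725)*(O(-887, 511 - 1*(-729)) + 3097751) = (-3860589 + 3888725)*((13/2 + (511 - 1*(-729))/2) + 3097751) = 28136*((13/2 + (511 + 729)/2) + 3097751) = 28136*((13/2 + (1/2)*1240) + 3097751) = 28136*((13/2 + 620) + 3097751) = 28136*(1253/2 + 3097751) = 28136*(6196755/2) = 87175949340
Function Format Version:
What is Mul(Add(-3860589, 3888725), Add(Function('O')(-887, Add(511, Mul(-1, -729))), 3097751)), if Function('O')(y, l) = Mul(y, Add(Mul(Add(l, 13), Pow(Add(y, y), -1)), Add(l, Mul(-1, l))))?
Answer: 87175949340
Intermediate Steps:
Function('O')(y, l) = Add(Rational(13, 2), Mul(Rational(1, 2), l)) (Function('O')(y, l) = Mul(y, Add(Mul(Add(13, l), Pow(Mul(2, y), -1)), 0)) = Mul(y, Add(Mul(Add(13, l), Mul(Rational(1, 2), Pow(y, -1))), 0)) = Mul(y, Add(Mul(Rational(1, 2), Pow(y, -1), Add(13, l)), 0)) = Mul(y, Mul(Rational(1, 2), Pow(y, -1), Add(13, l))) = Add(Rational(13, 2), Mul(Rational(1, 2), l)))
Mul(Add(-3860589, 3888725), Add(Function('O')(-887, Add(511, Mul(-1, -729))), 3097751)) = Mul(Add(-3860589, 3888725), Add(Add(Rational(13, 2), Mul(Rational(1, 2), Add(511, Mul(-1, -729)))), 3097751)) = Mul(28136, Add(Add(Rational(13, 2), Mul(Rational(1, 2), Add(511, 729))), 3097751)) = Mul(28136, Add(Add(Rational(13, 2), Mul(Rational(1, 2), 1240)), 3097751)) = Mul(28136, Add(Add(Rational(13, 2), 620), 3097751)) = Mul(28136, Add(Rational(1253, 2), 3097751)) = Mul(28136, Rational(6196755, 2)) = 87175949340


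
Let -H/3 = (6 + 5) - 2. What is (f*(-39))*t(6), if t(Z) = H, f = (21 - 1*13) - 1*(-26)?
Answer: 35802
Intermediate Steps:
H = -27 (H = -3*((6 + 5) - 2) = -3*(11 - 2) = -3*9 = -27)
f = 34 (f = (21 - 13) + 26 = 8 + 26 = 34)
t(Z) = -27
(f*(-39))*t(6) = (34*(-39))*(-27) = -1326*(-27) = 35802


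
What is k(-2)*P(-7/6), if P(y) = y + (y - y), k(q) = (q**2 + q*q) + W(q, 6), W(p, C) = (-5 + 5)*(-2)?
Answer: -28/3 ≈ -9.3333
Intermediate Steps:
W(p, C) = 0 (W(p, C) = 0*(-2) = 0)
k(q) = 2*q**2 (k(q) = (q**2 + q*q) + 0 = (q**2 + q**2) + 0 = 2*q**2 + 0 = 2*q**2)
P(y) = y (P(y) = y + 0 = y)
k(-2)*P(-7/6) = (2*(-2)**2)*(-7/6) = (2*4)*(-7*1/6) = 8*(-7/6) = -28/3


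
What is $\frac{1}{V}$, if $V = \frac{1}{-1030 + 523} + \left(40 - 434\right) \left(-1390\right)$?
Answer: $\frac{507}{277663619} \approx 1.826 \cdot 10^{-6}$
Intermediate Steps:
$V = \frac{277663619}{507}$ ($V = \frac{1}{-507} - -547660 = - \frac{1}{507} + 547660 = \frac{277663619}{507} \approx 5.4766 \cdot 10^{5}$)
$\frac{1}{V} = \frac{1}{\frac{277663619}{507}} = \frac{507}{277663619}$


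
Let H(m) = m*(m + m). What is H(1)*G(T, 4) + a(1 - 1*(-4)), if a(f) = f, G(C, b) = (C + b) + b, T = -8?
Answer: 5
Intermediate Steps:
G(C, b) = C + 2*b
H(m) = 2*m² (H(m) = m*(2*m) = 2*m²)
H(1)*G(T, 4) + a(1 - 1*(-4)) = (2*1²)*(-8 + 2*4) + (1 - 1*(-4)) = (2*1)*(-8 + 8) + (1 + 4) = 2*0 + 5 = 0 + 5 = 5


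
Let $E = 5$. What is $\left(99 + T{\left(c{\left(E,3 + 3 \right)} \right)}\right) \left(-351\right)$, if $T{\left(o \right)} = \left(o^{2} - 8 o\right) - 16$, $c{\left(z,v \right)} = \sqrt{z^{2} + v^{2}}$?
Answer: $-50544 + 2808 \sqrt{61} \approx -28613.0$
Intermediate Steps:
$c{\left(z,v \right)} = \sqrt{v^{2} + z^{2}}$
$T{\left(o \right)} = -16 + o^{2} - 8 o$
$\left(99 + T{\left(c{\left(E,3 + 3 \right)} \right)}\right) \left(-351\right) = \left(99 - \left(16 + 8 \sqrt{\left(3 + 3\right)^{2} + 5^{2}} - \left(25 + \left(3 + 3\right)^{2}\right)\right)\right) \left(-351\right) = \left(99 - \left(16 - 61 + 8 \sqrt{6^{2} + 25}\right)\right) \left(-351\right) = \left(99 - \left(16 - 61 + 8 \sqrt{36 + 25}\right)\right) \left(-351\right) = \left(99 - \left(16 - 61 + 8 \sqrt{61}\right)\right) \left(-351\right) = \left(99 - \left(-45 + 8 \sqrt{61}\right)\right) \left(-351\right) = \left(99 + \left(45 - 8 \sqrt{61}\right)\right) \left(-351\right) = \left(144 - 8 \sqrt{61}\right) \left(-351\right) = -50544 + 2808 \sqrt{61}$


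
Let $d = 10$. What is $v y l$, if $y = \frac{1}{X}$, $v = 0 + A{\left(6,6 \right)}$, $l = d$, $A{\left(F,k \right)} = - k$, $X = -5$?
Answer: $12$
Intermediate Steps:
$l = 10$
$v = -6$ ($v = 0 - 6 = -6$)
$y = - \frac{1}{5}$ ($y = \frac{1}{-5} = - \frac{1}{5} \approx -0.2$)
$v y l = \left(-6\right) \left(- \frac{1}{5}\right) 10 = \frac{6}{5} \cdot 10 = 12$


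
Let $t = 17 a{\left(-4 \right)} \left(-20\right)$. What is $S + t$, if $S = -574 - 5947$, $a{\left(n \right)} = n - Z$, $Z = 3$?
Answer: $-4141$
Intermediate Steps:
$a{\left(n \right)} = -3 + n$ ($a{\left(n \right)} = n - 3 = -3 + n$)
$t = 2380$ ($t = 17 \left(-3 - 4\right) \left(-20\right) = 17 \left(-7\right) \left(-20\right) = \left(-119\right) \left(-20\right) = 2380$)
$S = -6521$
$S + t = -6521 + 2380 = -4141$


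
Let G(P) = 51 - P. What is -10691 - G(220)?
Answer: -10522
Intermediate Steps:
-10691 - G(220) = -10691 - (51 - 1*220) = -10691 - (51 - 220) = -10691 - 1*(-169) = -10691 + 169 = -10522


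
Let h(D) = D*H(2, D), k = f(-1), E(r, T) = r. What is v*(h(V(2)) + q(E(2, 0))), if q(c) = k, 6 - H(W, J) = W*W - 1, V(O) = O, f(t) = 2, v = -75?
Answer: -600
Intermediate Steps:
k = 2
H(W, J) = 7 - W² (H(W, J) = 6 - (W*W - 1) = 6 - (W² - 1) = 6 - (-1 + W²) = 6 + (1 - W²) = 7 - W²)
q(c) = 2
h(D) = 3*D (h(D) = D*(7 - 1*2²) = D*(7 - 1*4) = D*(7 - 4) = D*3 = 3*D)
v*(h(V(2)) + q(E(2, 0))) = -75*(3*2 + 2) = -75*(6 + 2) = -75*8 = -600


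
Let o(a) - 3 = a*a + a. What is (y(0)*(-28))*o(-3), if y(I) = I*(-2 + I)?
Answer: 0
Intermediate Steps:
o(a) = 3 + a + a² (o(a) = 3 + (a*a + a) = 3 + (a² + a) = 3 + (a + a²) = 3 + a + a²)
(y(0)*(-28))*o(-3) = ((0*(-2 + 0))*(-28))*(3 - 3 + (-3)²) = ((0*(-2))*(-28))*(3 - 3 + 9) = (0*(-28))*9 = 0*9 = 0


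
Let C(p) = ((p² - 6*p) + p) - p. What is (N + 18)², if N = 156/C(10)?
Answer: 47961/100 ≈ 479.61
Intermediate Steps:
C(p) = p² - 6*p (C(p) = (p² - 5*p) - p = p² - 6*p)
N = 39/10 (N = 156/((10*(-6 + 10))) = 156/((10*4)) = 156/40 = 156*(1/40) = 39/10 ≈ 3.9000)
(N + 18)² = (39/10 + 18)² = (219/10)² = 47961/100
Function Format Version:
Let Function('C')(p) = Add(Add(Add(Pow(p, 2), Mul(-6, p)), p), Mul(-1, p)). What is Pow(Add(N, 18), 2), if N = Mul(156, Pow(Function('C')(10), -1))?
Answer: Rational(47961, 100) ≈ 479.61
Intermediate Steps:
Function('C')(p) = Add(Pow(p, 2), Mul(-6, p)) (Function('C')(p) = Add(Add(Pow(p, 2), Mul(-5, p)), Mul(-1, p)) = Add(Pow(p, 2), Mul(-6, p)))
N = Rational(39, 10) (N = Mul(156, Pow(Mul(10, Add(-6, 10)), -1)) = Mul(156, Pow(Mul(10, 4), -1)) = Mul(156, Pow(40, -1)) = Mul(156, Rational(1, 40)) = Rational(39, 10) ≈ 3.9000)
Pow(Add(N, 18), 2) = Pow(Add(Rational(39, 10), 18), 2) = Pow(Rational(219, 10), 2) = Rational(47961, 100)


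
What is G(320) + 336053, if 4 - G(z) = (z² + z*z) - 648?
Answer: 131905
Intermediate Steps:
G(z) = 652 - 2*z² (G(z) = 4 - ((z² + z*z) - 648) = 4 - ((z² + z²) - 648) = 4 - (2*z² - 648) = 4 - (-648 + 2*z²) = 4 + (648 - 2*z²) = 652 - 2*z²)
G(320) + 336053 = (652 - 2*320²) + 336053 = (652 - 2*102400) + 336053 = (652 - 204800) + 336053 = -204148 + 336053 = 131905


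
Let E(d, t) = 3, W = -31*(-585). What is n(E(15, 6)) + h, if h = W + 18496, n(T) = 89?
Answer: 36720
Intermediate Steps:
W = 18135
h = 36631 (h = 18135 + 18496 = 36631)
n(E(15, 6)) + h = 89 + 36631 = 36720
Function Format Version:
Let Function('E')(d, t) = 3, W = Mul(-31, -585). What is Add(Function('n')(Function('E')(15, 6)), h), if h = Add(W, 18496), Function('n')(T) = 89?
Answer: 36720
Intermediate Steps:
W = 18135
h = 36631 (h = Add(18135, 18496) = 36631)
Add(Function('n')(Function('E')(15, 6)), h) = Add(89, 36631) = 36720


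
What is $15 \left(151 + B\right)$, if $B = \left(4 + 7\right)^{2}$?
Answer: $4080$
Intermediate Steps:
$B = 121$ ($B = 11^{2} = 121$)
$15 \left(151 + B\right) = 15 \left(151 + 121\right) = 15 \cdot 272 = 4080$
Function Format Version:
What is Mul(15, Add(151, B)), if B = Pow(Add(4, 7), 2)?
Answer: 4080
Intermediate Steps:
B = 121 (B = Pow(11, 2) = 121)
Mul(15, Add(151, B)) = Mul(15, Add(151, 121)) = Mul(15, 272) = 4080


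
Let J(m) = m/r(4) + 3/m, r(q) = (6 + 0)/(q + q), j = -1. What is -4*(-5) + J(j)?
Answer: 47/3 ≈ 15.667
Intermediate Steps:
r(q) = 3/q (r(q) = 6/((2*q)) = 6*(1/(2*q)) = 3/q)
J(m) = 3/m + 4*m/3 (J(m) = m/((3/4)) + 3/m = m/((3*(1/4))) + 3/m = m/(3/4) + 3/m = m*(4/3) + 3/m = 4*m/3 + 3/m = 3/m + 4*m/3)
-4*(-5) + J(j) = -4*(-5) + (3/(-1) + (4/3)*(-1)) = 20 + (3*(-1) - 4/3) = 20 + (-3 - 4/3) = 20 - 13/3 = 47/3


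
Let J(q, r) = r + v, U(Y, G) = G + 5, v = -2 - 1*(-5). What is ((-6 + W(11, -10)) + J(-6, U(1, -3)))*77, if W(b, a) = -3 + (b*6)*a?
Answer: -51128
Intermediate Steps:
v = 3 (v = -2 + 5 = 3)
U(Y, G) = 5 + G
W(b, a) = -3 + 6*a*b (W(b, a) = -3 + (6*b)*a = -3 + 6*a*b)
J(q, r) = 3 + r (J(q, r) = r + 3 = 3 + r)
((-6 + W(11, -10)) + J(-6, U(1, -3)))*77 = ((-6 + (-3 + 6*(-10)*11)) + (3 + (5 - 3)))*77 = ((-6 + (-3 - 660)) + (3 + 2))*77 = ((-6 - 663) + 5)*77 = (-669 + 5)*77 = -664*77 = -51128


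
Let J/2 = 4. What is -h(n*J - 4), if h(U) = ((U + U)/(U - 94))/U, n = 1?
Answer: 1/45 ≈ 0.022222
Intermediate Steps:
J = 8 (J = 2*4 = 8)
h(U) = 2/(-94 + U) (h(U) = ((2*U)/(-94 + U))/U = (2*U/(-94 + U))/U = 2/(-94 + U))
-h(n*J - 4) = -2/(-94 + (1*8 - 4)) = -2/(-94 + (8 - 4)) = -2/(-94 + 4) = -2/(-90) = -2*(-1)/90 = -1*(-1/45) = 1/45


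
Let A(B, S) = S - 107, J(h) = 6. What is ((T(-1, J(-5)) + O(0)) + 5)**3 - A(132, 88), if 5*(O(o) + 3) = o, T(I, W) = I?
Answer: 20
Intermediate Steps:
O(o) = -3 + o/5
A(B, S) = -107 + S
((T(-1, J(-5)) + O(0)) + 5)**3 - A(132, 88) = ((-1 + (-3 + (1/5)*0)) + 5)**3 - (-107 + 88) = ((-1 + (-3 + 0)) + 5)**3 - 1*(-19) = ((-1 - 3) + 5)**3 + 19 = (-4 + 5)**3 + 19 = 1**3 + 19 = 1 + 19 = 20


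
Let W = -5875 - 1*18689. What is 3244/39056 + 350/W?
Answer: 4126001/59960724 ≈ 0.068812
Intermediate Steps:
W = -24564 (W = -5875 - 18689 = -24564)
3244/39056 + 350/W = 3244/39056 + 350/(-24564) = 3244*(1/39056) + 350*(-1/24564) = 811/9764 - 175/12282 = 4126001/59960724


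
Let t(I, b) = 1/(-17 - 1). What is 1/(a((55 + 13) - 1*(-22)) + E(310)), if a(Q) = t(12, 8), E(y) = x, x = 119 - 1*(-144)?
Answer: 18/4733 ≈ 0.0038031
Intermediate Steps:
t(I, b) = -1/18 (t(I, b) = 1/(-18) = -1/18)
x = 263 (x = 119 + 144 = 263)
E(y) = 263
a(Q) = -1/18
1/(a((55 + 13) - 1*(-22)) + E(310)) = 1/(-1/18 + 263) = 1/(4733/18) = 18/4733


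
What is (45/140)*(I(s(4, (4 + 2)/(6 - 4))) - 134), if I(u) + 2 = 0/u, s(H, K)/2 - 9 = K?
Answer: -306/7 ≈ -43.714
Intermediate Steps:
s(H, K) = 18 + 2*K
I(u) = -2 (I(u) = -2 + 0/u = -2 + 0 = -2)
(45/140)*(I(s(4, (4 + 2)/(6 - 4))) - 134) = (45/140)*(-2 - 134) = (45*(1/140))*(-136) = (9/28)*(-136) = -306/7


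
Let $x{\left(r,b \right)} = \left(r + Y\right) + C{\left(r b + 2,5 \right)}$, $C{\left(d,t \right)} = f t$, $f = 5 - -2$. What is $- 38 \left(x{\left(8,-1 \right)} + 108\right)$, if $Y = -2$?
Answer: $-5662$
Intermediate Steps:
$f = 7$ ($f = 5 + 2 = 7$)
$C{\left(d,t \right)} = 7 t$
$x{\left(r,b \right)} = 33 + r$ ($x{\left(r,b \right)} = \left(r - 2\right) + 7 \cdot 5 = \left(-2 + r\right) + 35 = 33 + r$)
$- 38 \left(x{\left(8,-1 \right)} + 108\right) = - 38 \left(\left(33 + 8\right) + 108\right) = - 38 \left(41 + 108\right) = \left(-38\right) 149 = -5662$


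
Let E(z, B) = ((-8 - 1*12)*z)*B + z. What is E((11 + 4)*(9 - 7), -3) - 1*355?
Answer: 1475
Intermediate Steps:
E(z, B) = z - 20*B*z (E(z, B) = ((-8 - 12)*z)*B + z = (-20*z)*B + z = -20*B*z + z = z - 20*B*z)
E((11 + 4)*(9 - 7), -3) - 1*355 = ((11 + 4)*(9 - 7))*(1 - 20*(-3)) - 1*355 = (15*2)*(1 + 60) - 355 = 30*61 - 355 = 1830 - 355 = 1475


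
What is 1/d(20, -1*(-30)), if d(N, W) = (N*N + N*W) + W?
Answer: 1/1030 ≈ 0.00097087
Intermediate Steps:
d(N, W) = W + N² + N*W (d(N, W) = (N² + N*W) + W = W + N² + N*W)
1/d(20, -1*(-30)) = 1/(-1*(-30) + 20² + 20*(-1*(-30))) = 1/(30 + 400 + 20*30) = 1/(30 + 400 + 600) = 1/1030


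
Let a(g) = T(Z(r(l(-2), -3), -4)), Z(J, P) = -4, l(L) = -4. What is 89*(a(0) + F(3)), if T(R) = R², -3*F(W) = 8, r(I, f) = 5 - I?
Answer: 3560/3 ≈ 1186.7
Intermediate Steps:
F(W) = -8/3 (F(W) = -⅓*8 = -8/3)
a(g) = 16 (a(g) = (-4)² = 16)
89*(a(0) + F(3)) = 89*(16 - 8/3) = 89*(40/3) = 3560/3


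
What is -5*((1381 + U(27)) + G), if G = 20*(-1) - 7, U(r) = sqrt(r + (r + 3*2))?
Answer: -6770 - 10*sqrt(15) ≈ -6808.7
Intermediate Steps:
U(r) = sqrt(6 + 2*r) (U(r) = sqrt(r + (r + 6)) = sqrt(r + (6 + r)) = sqrt(6 + 2*r))
G = -27 (G = -20 - 7 = -27)
-5*((1381 + U(27)) + G) = -5*((1381 + sqrt(6 + 2*27)) - 27) = -5*((1381 + sqrt(6 + 54)) - 27) = -5*((1381 + sqrt(60)) - 27) = -5*((1381 + 2*sqrt(15)) - 27) = -5*(1354 + 2*sqrt(15)) = -6770 - 10*sqrt(15)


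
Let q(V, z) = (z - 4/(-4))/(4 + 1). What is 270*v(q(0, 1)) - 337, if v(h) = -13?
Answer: -3847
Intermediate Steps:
q(V, z) = 1/5 + z/5 (q(V, z) = (z - 4*(-1/4))/5 = (z + 1)*(1/5) = (1 + z)*(1/5) = 1/5 + z/5)
270*v(q(0, 1)) - 337 = 270*(-13) - 337 = -3510 - 337 = -3847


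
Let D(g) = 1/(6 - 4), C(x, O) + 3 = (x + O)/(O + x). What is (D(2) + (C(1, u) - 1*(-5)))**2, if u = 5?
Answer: 49/4 ≈ 12.250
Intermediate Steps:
C(x, O) = -2 (C(x, O) = -3 + (x + O)/(O + x) = -3 + (O + x)/(O + x) = -3 + 1 = -2)
D(g) = 1/2
(D(2) + (C(1, u) - 1*(-5)))**2 = (1/2 + (-2 - 1*(-5)))**2 = (1/2 + (-2 + 5))**2 = (1/2 + 3)**2 = (7/2)**2 = 49/4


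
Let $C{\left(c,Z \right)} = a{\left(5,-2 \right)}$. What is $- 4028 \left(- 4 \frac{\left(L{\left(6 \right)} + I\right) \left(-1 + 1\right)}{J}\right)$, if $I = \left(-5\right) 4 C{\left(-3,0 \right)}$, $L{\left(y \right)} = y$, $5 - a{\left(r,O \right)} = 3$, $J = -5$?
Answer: $0$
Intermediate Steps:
$a{\left(r,O \right)} = 2$ ($a{\left(r,O \right)} = 5 - 3 = 2$)
$C{\left(c,Z \right)} = 2$
$I = -40$ ($I = \left(-5\right) 4 \cdot 2 = \left(-20\right) 2 = -40$)
$- 4028 \left(- 4 \frac{\left(L{\left(6 \right)} + I\right) \left(-1 + 1\right)}{J}\right) = - 4028 \left(- 4 \frac{\left(6 - 40\right) \left(-1 + 1\right)}{-5}\right) = - 4028 \left(- 4 \left(-34\right) 0 \left(- \frac{1}{5}\right)\right) = - 4028 \left(- 4 \cdot 0 \left(- \frac{1}{5}\right)\right) = - 4028 \left(\left(-4\right) 0\right) = \left(-4028\right) 0 = 0$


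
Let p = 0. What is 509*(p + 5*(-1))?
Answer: -2545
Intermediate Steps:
509*(p + 5*(-1)) = 509*(0 + 5*(-1)) = 509*(0 - 5) = 509*(-5) = -2545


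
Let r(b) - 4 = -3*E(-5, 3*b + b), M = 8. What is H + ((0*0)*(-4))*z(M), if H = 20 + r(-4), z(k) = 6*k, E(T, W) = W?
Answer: 72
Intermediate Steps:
r(b) = 4 - 12*b (r(b) = 4 - 3*(3*b + b) = 4 - 12*b)
H = 72 (H = 20 + (4 - 12*(-4)) = 20 + (4 + 48) = 20 + 52 = 72)
H + ((0*0)*(-4))*z(M) = 72 + ((0*0)*(-4))*(6*8) = 72 + (0*(-4))*48 = 72 + 0*48 = 72 + 0 = 72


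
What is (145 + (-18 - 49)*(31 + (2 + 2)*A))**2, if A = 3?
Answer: 7485696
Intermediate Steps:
(145 + (-18 - 49)*(31 + (2 + 2)*A))**2 = (145 + (-18 - 49)*(31 + (2 + 2)*3))**2 = (145 - 67*(31 + 4*3))**2 = (145 - 67*(31 + 12))**2 = (145 - 67*43)**2 = (145 - 2881)**2 = (-2736)**2 = 7485696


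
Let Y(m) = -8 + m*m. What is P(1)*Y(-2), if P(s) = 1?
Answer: -4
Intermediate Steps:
Y(m) = -8 + m²
P(1)*Y(-2) = 1*(-8 + (-2)²) = 1*(-8 + 4) = 1*(-4) = -4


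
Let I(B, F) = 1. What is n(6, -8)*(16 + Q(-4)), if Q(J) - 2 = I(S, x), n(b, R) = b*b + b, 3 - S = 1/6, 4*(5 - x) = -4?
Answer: 798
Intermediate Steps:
x = 6 (x = 5 - ¼*(-4) = 5 + 1 = 6)
S = 17/6 (S = 3 - 1/6 = 3 - 1*⅙ = 3 - ⅙ = 17/6 ≈ 2.8333)
n(b, R) = b + b² (n(b, R) = b² + b = b + b²)
Q(J) = 3 (Q(J) = 2 + 1 = 3)
n(6, -8)*(16 + Q(-4)) = (6*(1 + 6))*(16 + 3) = (6*7)*19 = 42*19 = 798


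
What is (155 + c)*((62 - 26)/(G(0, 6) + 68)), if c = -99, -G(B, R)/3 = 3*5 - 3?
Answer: 63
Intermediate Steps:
G(B, R) = -36 (G(B, R) = -3*(3*5 - 3) = -3*(15 - 3) = -3*12 = -36)
(155 + c)*((62 - 26)/(G(0, 6) + 68)) = (155 - 99)*((62 - 26)/(-36 + 68)) = 56*(36/32) = 56*(36*(1/32)) = 56*(9/8) = 63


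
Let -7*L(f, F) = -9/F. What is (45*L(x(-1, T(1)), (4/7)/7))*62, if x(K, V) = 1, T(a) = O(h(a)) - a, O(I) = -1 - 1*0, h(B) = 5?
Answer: 87885/2 ≈ 43943.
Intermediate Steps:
O(I) = -1 (O(I) = -1 + 0 = -1)
T(a) = -1 - a
L(f, F) = 9/(7*F) (L(f, F) = -(-9)/(7*F) = 9/(7*F))
(45*L(x(-1, T(1)), (4/7)/7))*62 = (45*(9/(7*(((4/7)/7)))))*62 = (45*(9/(7*(((4*(⅐))*(⅐))))))*62 = (45*(9/(7*(((4/7)*(⅐))))))*62 = (45*(9/(7*(4/49))))*62 = (45*((9/7)*(49/4)))*62 = (45*(63/4))*62 = (2835/4)*62 = 87885/2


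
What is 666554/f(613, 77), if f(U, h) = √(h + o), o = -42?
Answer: 95222*√35/5 ≈ 1.1267e+5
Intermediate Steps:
f(U, h) = √(-42 + h) (f(U, h) = √(h - 42) = √(-42 + h))
666554/f(613, 77) = 666554/(√(-42 + 77)) = 666554/(√35) = 666554*(√35/35) = 95222*√35/5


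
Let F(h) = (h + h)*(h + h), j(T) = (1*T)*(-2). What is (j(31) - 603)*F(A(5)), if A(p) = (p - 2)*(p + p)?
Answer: -2394000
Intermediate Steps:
A(p) = 2*p*(-2 + p) (A(p) = (-2 + p)*(2*p) = 2*p*(-2 + p))
j(T) = -2*T (j(T) = T*(-2) = -2*T)
F(h) = 4*h² (F(h) = (2*h)*(2*h) = 4*h²)
(j(31) - 603)*F(A(5)) = (-2*31 - 603)*(4*(2*5*(-2 + 5))²) = (-62 - 603)*(4*(2*5*3)²) = -2660*30² = -2660*900 = -665*3600 = -2394000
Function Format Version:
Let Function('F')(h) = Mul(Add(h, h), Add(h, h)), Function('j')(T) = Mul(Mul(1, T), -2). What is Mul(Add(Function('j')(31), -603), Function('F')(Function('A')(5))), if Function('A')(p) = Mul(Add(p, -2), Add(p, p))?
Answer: -2394000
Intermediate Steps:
Function('A')(p) = Mul(2, p, Add(-2, p)) (Function('A')(p) = Mul(Add(-2, p), Mul(2, p)) = Mul(2, p, Add(-2, p)))
Function('j')(T) = Mul(-2, T) (Function('j')(T) = Mul(T, -2) = Mul(-2, T))
Function('F')(h) = Mul(4, Pow(h, 2)) (Function('F')(h) = Mul(Mul(2, h), Mul(2, h)) = Mul(4, Pow(h, 2)))
Mul(Add(Function('j')(31), -603), Function('F')(Function('A')(5))) = Mul(Add(Mul(-2, 31), -603), Mul(4, Pow(Mul(2, 5, Add(-2, 5)), 2))) = Mul(Add(-62, -603), Mul(4, Pow(Mul(2, 5, 3), 2))) = Mul(-665, Mul(4, Pow(30, 2))) = Mul(-665, Mul(4, 900)) = Mul(-665, 3600) = -2394000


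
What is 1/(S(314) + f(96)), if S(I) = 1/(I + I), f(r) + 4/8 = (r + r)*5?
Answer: 628/602567 ≈ 0.0010422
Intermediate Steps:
f(r) = -1/2 + 10*r (f(r) = -1/2 + (r + r)*5 = -1/2 + (2*r)*5 = -1/2 + 10*r)
S(I) = 1/(2*I)
1/(S(314) + f(96)) = 1/((1/2)/314 + (-1/2 + 10*96)) = 1/((1/2)*(1/314) + (-1/2 + 960)) = 1/(1/628 + 1919/2) = 1/(602567/628) = 628/602567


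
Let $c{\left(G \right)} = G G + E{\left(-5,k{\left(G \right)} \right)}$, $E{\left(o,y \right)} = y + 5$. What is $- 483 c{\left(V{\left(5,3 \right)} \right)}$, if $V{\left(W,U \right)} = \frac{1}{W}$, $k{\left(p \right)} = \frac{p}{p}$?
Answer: $- \frac{72933}{25} \approx -2917.3$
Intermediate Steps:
$k{\left(p \right)} = 1$
$E{\left(o,y \right)} = 5 + y$
$c{\left(G \right)} = 6 + G^{2}$ ($c{\left(G \right)} = G G + \left(5 + 1\right) = G^{2} + 6 = 6 + G^{2}$)
$- 483 c{\left(V{\left(5,3 \right)} \right)} = - 483 \left(6 + \left(\frac{1}{5}\right)^{2}\right) = - 483 \left(6 + \frac{1}{25}\right) = \left(-483\right) \frac{151}{25} = - \frac{72933}{25}$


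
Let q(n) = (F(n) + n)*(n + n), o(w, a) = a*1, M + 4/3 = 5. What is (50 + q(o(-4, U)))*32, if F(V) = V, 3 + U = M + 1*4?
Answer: 39488/9 ≈ 4387.6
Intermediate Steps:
M = 11/3 (M = -4/3 + 5 = 11/3 ≈ 3.6667)
U = 14/3 (U = -3 + (11/3 + 1*4) = -3 + (11/3 + 4) = -3 + 23/3 = 14/3 ≈ 4.6667)
o(w, a) = a
q(n) = 4*n² (q(n) = (n + n)*(n + n) = (2*n)*(2*n) = 4*n²)
(50 + q(o(-4, U)))*32 = (50 + 4*(14/3)²)*32 = (50 + 4*(196/9))*32 = (50 + 784/9)*32 = (1234/9)*32 = 39488/9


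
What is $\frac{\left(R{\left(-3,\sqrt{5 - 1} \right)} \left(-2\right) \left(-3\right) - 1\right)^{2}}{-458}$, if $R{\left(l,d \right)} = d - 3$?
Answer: $- \frac{49}{458} \approx -0.10699$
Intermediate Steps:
$R{\left(l,d \right)} = -3 + d$ ($R{\left(l,d \right)} = d - 3 = -3 + d$)
$\frac{\left(R{\left(-3,\sqrt{5 - 1} \right)} \left(-2\right) \left(-3\right) - 1\right)^{2}}{-458} = \frac{\left(\left(-3 + \sqrt{5 - 1}\right) \left(-2\right) \left(-3\right) - 1\right)^{2}}{-458} = \left(\left(-3 + \sqrt{4}\right) \left(-2\right) \left(-3\right) - 1\right)^{2} \left(- \frac{1}{458}\right) = \left(\left(-3 + 2\right) \left(-2\right) \left(-3\right) - 1\right)^{2} \left(- \frac{1}{458}\right) = \left(\left(-1\right) \left(-2\right) \left(-3\right) - 1\right)^{2} \left(- \frac{1}{458}\right) = \left(2 \left(-3\right) - 1\right)^{2} \left(- \frac{1}{458}\right) = \left(-6 - 1\right)^{2} \left(- \frac{1}{458}\right) = \left(-7\right)^{2} \left(- \frac{1}{458}\right) = 49 \left(- \frac{1}{458}\right) = - \frac{49}{458}$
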